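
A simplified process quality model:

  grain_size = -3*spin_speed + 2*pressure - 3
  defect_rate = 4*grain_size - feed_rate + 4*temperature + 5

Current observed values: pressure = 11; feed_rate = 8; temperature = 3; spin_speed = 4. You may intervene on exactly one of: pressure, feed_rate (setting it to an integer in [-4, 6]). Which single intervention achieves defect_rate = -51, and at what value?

set pressure = 0

Intervening on pressure: with other inputs at their observed values, defect_rate = 8*pressure - 51. Solving for -51 gives pressure = 0, within [-4, 6].
Intervening on feed_rate: defect_rate = -feed_rate + 45. Reaching -51 requires feed_rate = 96, outside [-4, 6].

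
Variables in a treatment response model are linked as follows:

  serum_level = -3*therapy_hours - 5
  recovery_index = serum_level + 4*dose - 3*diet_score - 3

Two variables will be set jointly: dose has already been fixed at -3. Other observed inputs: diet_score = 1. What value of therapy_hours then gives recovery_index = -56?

therapy_hours = 11

With dose held at -3:
Substituting into the recovery_index equation gives recovery_index = -3*therapy_hours - 23.
Solve -3*therapy_hours - 23 = -56: therapy_hours = (-56 + 23) / -3 = 11.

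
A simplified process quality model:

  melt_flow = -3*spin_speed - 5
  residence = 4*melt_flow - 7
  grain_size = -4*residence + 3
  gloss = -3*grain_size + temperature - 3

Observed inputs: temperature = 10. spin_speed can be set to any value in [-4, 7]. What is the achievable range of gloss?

-1334 to 250

Substituting into the residence equation gives residence = -12*spin_speed - 27.
grain_size becomes 48*spin_speed + 111.
gloss becomes -144*spin_speed - 326.
Linear in spin_speed, so extremes are at the endpoints: spin_speed = -4 gives gloss = 250; spin_speed = 7 gives gloss = -1334.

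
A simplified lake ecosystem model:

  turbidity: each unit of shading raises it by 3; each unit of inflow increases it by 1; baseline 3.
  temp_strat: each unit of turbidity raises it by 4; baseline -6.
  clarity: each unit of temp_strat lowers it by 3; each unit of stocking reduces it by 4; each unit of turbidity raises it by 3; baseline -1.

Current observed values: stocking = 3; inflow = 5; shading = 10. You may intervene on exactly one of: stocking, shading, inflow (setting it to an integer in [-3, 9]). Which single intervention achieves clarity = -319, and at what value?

Intervening on stocking: clarity = -4*stocking - 325. Reaching -319 requires stocking = -3/2, not an integer.
Intervening on shading: clarity = -27*shading - 67. Reaching -319 requires shading = 28/3, not an integer.
Intervening on inflow: with other inputs at their observed values, clarity = -9*inflow - 292. Solving for -319 gives inflow = 3, within [-3, 9].

set inflow = 3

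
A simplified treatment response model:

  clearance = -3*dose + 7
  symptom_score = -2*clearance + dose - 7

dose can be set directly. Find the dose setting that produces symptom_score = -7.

dose = 2

Substituting into the symptom_score equation gives symptom_score = 7*dose - 21.
Solve 7*dose - 21 = -7: dose = (-7 + 21) / 7 = 2.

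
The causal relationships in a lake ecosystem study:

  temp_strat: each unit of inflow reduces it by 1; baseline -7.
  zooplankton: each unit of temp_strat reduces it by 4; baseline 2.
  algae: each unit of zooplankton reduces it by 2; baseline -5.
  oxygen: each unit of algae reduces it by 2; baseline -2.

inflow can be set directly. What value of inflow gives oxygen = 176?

Substituting into the zooplankton equation gives zooplankton = 4*inflow + 30.
Substituting into the algae equation gives algae = -8*inflow - 65.
This gives oxygen = 16*inflow + 128.
Solve 16*inflow + 128 = 176: inflow = (176 - 128) / 16 = 3.

inflow = 3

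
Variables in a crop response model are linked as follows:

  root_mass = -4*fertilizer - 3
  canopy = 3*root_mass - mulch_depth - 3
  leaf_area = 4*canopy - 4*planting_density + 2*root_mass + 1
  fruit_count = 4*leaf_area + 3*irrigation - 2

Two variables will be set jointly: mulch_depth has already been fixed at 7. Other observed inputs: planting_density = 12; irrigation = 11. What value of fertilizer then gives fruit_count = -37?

fertilizer = -2

With mulch_depth held at 7:
Substituting into the canopy equation gives canopy = -12*fertilizer - 19.
Substituting into the leaf_area equation gives leaf_area = -56*fertilizer - 129.
Substituting into the fruit_count equation gives fruit_count = -224*fertilizer - 485.
Solve -224*fertilizer - 485 = -37: fertilizer = (-37 + 485) / -224 = -2.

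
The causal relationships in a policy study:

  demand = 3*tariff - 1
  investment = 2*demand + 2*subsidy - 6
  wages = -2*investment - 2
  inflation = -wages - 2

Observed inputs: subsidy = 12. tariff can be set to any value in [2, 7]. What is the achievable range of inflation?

56 to 116

Substituting into the investment equation gives investment = 6*tariff + 16.
Substituting into the wages equation gives wages = -12*tariff - 34.
So inflation = 12*tariff + 32.
Linear in tariff, so extremes are at the endpoints: tariff = 2 gives inflation = 56; tariff = 7 gives inflation = 116.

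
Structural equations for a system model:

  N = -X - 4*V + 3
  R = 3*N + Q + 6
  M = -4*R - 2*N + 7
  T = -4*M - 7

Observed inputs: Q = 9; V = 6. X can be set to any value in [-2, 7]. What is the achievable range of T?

-1363 to -859

Substituting into the N equation gives N = -X - 21.
Substituting into the R equation gives R = -3*X - 48.
Substituting into the M equation gives M = 14*X + 241.
This gives T = -56*X - 971.
Linear in X, so extremes are at the endpoints: X = -2 gives T = -859; X = 7 gives T = -1363.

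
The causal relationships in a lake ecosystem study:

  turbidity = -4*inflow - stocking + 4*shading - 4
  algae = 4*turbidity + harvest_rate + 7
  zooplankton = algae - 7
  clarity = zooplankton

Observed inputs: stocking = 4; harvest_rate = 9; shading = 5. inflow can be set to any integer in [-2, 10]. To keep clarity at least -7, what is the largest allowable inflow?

inflow = 4

Substituting into the turbidity equation gives turbidity = -4*inflow + 12.
algae becomes -16*inflow + 64.
Substituting into the zooplankton equation gives zooplankton = -16*inflow + 57.
clarity becomes -16*inflow + 57.
Require -16*inflow + 57 ≥ -7, so inflow ≤ 4.
The largest integer in [-2, 10] satisfying this is 4.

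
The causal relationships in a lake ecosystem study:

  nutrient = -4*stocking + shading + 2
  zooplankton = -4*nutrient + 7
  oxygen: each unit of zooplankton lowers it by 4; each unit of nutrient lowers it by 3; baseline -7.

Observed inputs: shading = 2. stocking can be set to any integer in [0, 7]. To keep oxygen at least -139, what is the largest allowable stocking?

Substituting into the nutrient equation gives nutrient = -4*stocking + 4.
zooplankton becomes 16*stocking - 9.
This gives oxygen = -52*stocking + 17.
Require -52*stocking + 17 ≥ -139, so stocking ≤ 3.
The largest integer in [0, 7] satisfying this is 3.

stocking = 3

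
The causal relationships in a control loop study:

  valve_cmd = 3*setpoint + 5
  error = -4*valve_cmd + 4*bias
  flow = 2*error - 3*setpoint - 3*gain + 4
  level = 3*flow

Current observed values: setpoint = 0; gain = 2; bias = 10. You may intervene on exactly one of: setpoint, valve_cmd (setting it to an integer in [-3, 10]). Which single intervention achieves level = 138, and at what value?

Intervening on setpoint: level = -81*setpoint + 114. Reaching 138 requires setpoint = -8/27, not an integer.
Intervening on valve_cmd: with other inputs at their observed values, level = -24*valve_cmd + 234. Solving for 138 gives valve_cmd = 4, within [-3, 10].

set valve_cmd = 4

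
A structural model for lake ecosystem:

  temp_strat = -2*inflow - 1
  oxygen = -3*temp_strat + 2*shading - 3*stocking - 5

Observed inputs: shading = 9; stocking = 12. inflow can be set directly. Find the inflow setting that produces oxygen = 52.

Substituting into the oxygen equation gives oxygen = 6*inflow - 20.
Solve 6*inflow - 20 = 52: inflow = (52 + 20) / 6 = 12.

inflow = 12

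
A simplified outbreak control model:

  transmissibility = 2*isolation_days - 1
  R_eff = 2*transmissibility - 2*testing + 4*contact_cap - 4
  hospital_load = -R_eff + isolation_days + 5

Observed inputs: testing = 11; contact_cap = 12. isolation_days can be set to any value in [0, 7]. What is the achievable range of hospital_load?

-36 to -15

Substituting into the R_eff equation gives R_eff = 4*isolation_days + 20.
Substituting into the hospital_load equation gives hospital_load = -3*isolation_days - 15.
Linear in isolation_days, so extremes are at the endpoints: isolation_days = 0 gives hospital_load = -15; isolation_days = 7 gives hospital_load = -36.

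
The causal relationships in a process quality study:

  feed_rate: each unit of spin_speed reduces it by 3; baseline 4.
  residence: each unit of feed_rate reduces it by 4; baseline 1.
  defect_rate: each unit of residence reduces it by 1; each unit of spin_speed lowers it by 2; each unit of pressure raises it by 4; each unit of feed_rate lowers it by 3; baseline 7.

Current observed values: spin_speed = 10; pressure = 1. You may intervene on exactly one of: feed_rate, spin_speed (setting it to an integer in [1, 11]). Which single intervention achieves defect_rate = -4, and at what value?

Intervening on feed_rate: with other inputs at their observed values, defect_rate = feed_rate - 10. Solving for -4 gives feed_rate = 6, within [1, 11].
Intervening on spin_speed: defect_rate = -5*spin_speed + 14. Reaching -4 requires spin_speed = 18/5, not an integer.

set feed_rate = 6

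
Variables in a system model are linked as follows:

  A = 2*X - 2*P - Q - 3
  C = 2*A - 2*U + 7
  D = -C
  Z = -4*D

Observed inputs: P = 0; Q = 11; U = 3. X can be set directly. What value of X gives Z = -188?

X = -5

Substituting into the A equation gives A = 2*X - 14.
So C = 4*X - 27.
D becomes -4*X + 27.
Substituting into the Z equation gives Z = 16*X - 108.
Solve 16*X - 108 = -188: X = (-188 + 108) / 16 = -5.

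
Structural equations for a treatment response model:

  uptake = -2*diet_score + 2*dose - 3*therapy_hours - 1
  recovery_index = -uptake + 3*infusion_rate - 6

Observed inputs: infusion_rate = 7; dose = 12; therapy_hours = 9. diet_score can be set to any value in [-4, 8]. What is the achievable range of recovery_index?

11 to 35

Substituting into the uptake equation gives uptake = -2*diet_score - 4.
recovery_index becomes 2*diet_score + 19.
Linear in diet_score, so extremes are at the endpoints: diet_score = -4 gives recovery_index = 11; diet_score = 8 gives recovery_index = 35.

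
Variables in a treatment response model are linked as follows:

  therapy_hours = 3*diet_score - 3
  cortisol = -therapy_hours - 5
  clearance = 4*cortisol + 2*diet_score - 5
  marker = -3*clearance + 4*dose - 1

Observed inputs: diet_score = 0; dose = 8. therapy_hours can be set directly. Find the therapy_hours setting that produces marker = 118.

therapy_hours = 1

Intervening on therapy_hours fixes its value directly, overriding its dependence on diet_score.
Substituting into the clearance equation gives clearance = -4*therapy_hours - 25.
Substituting into the marker equation gives marker = 12*therapy_hours + 106.
Solve 12*therapy_hours + 106 = 118: therapy_hours = (118 - 106) / 12 = 1.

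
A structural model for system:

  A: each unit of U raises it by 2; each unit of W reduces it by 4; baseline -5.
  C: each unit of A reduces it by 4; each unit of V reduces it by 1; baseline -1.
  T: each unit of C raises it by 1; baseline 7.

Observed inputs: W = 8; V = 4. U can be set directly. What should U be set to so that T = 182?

Substituting into the A equation gives A = 2*U - 37.
Substituting into the C equation gives C = -8*U + 143.
T becomes -8*U + 150.
Solve -8*U + 150 = 182: U = (182 - 150) / -8 = -4.

U = -4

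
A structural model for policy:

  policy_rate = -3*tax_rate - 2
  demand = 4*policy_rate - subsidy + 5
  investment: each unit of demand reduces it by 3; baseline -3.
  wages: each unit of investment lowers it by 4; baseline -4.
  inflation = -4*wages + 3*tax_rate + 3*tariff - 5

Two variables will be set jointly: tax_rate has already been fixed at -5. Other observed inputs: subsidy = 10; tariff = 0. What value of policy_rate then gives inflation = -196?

policy_rate = 2

With tax_rate held at -5:
Intervening on policy_rate fixes its value directly, overriding its dependence on tax_rate.
Substituting into the demand equation gives demand = 4*policy_rate - 5.
So investment = -12*policy_rate + 12.
Substituting into the wages equation gives wages = 48*policy_rate - 52.
This gives inflation = -192*policy_rate + 188.
Solve -192*policy_rate + 188 = -196: policy_rate = (-196 - 188) / -192 = 2.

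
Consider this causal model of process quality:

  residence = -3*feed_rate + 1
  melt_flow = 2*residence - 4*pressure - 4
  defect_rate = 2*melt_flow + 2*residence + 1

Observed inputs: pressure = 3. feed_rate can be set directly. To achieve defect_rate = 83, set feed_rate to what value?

feed_rate = -6

Substituting into the melt_flow equation gives melt_flow = -6*feed_rate - 14.
defect_rate becomes -18*feed_rate - 25.
Solve -18*feed_rate - 25 = 83: feed_rate = (83 + 25) / -18 = -6.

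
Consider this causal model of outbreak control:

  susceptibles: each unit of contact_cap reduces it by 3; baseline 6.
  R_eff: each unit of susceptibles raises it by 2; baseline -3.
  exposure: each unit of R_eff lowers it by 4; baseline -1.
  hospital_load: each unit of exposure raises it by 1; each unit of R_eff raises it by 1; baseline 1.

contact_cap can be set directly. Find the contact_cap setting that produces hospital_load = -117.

contact_cap = -5

Substituting into the R_eff equation gives R_eff = -6*contact_cap + 9.
Substituting into the exposure equation gives exposure = 24*contact_cap - 37.
So hospital_load = 18*contact_cap - 27.
Solve 18*contact_cap - 27 = -117: contact_cap = (-117 + 27) / 18 = -5.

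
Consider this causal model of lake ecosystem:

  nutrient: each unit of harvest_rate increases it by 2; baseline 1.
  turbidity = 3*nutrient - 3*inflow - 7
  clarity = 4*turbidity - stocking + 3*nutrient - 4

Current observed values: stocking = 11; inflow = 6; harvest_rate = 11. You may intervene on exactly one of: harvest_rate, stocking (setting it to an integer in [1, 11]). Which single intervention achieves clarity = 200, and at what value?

Intervening on harvest_rate: with other inputs at their observed values, clarity = 30*harvest_rate - 100. Solving for 200 gives harvest_rate = 10, within [1, 11].
Intervening on stocking: clarity = -stocking + 241. Reaching 200 requires stocking = 41, outside [1, 11].

set harvest_rate = 10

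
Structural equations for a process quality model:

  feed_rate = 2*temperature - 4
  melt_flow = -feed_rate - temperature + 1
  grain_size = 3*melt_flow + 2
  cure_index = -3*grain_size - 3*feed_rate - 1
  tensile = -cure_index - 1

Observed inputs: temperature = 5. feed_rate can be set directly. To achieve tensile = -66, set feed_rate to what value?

feed_rate = 6

Intervening on feed_rate fixes its value directly, overriding its dependence on temperature.
Substituting into the melt_flow equation gives melt_flow = -feed_rate - 4.
Substituting into the grain_size equation gives grain_size = -3*feed_rate - 10.
Substituting into the cure_index equation gives cure_index = 6*feed_rate + 29.
So tensile = -6*feed_rate - 30.
Solve -6*feed_rate - 30 = -66: feed_rate = (-66 + 30) / -6 = 6.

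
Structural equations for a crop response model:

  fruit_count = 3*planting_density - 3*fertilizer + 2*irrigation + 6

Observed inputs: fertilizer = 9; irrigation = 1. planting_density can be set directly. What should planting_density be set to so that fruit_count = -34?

Substituting into the fruit_count equation gives fruit_count = 3*planting_density - 19.
Solve 3*planting_density - 19 = -34: planting_density = (-34 + 19) / 3 = -5.

planting_density = -5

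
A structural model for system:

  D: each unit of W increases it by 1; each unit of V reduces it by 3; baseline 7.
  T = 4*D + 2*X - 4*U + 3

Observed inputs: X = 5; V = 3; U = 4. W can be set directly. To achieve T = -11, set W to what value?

Substituting into the D equation gives D = W - 2.
So T = 4*W - 11.
Solve 4*W - 11 = -11: W = (-11 + 11) / 4 = 0.

W = 0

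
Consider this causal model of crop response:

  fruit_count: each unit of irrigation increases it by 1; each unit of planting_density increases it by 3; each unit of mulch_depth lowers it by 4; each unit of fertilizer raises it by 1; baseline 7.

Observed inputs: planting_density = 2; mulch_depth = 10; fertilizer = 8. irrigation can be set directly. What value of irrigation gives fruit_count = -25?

Substituting into the fruit_count equation gives fruit_count = irrigation - 19.
Solve irrigation - 19 = -25: irrigation = (-25 + 19) / 1 = -6.

irrigation = -6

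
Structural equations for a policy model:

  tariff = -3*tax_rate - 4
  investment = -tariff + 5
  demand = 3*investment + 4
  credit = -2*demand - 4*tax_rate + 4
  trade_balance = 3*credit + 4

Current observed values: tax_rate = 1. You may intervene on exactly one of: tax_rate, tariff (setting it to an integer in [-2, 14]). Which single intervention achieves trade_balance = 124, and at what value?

set tariff = 13

Intervening on tax_rate: trade_balance = -66*tax_rate - 170. Reaching 124 requires tax_rate = -49/11, not an integer.
Intervening on tariff: with other inputs at their observed values, trade_balance = 18*tariff - 110. Solving for 124 gives tariff = 13, within [-2, 14].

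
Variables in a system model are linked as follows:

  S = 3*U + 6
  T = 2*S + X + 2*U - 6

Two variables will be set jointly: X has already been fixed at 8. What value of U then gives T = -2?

With X held at 8:
Substituting into the T equation gives T = 8*U + 14.
Solve 8*U + 14 = -2: U = (-2 - 14) / 8 = -2.

U = -2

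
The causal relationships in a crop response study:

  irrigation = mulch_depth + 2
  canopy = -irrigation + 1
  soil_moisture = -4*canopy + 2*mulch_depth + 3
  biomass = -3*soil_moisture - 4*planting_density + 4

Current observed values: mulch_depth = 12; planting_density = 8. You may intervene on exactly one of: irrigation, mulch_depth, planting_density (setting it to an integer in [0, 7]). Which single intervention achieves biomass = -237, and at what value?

Intervening on irrigation: biomass = -12*irrigation - 97. Reaching -237 requires irrigation = 35/3, not an integer.
Intervening on mulch_depth: biomass = -18*mulch_depth - 49. Reaching -237 requires mulch_depth = 94/9, not an integer.
Intervening on planting_density: with other inputs at their observed values, biomass = -4*planting_density - 233. Solving for -237 gives planting_density = 1, within [0, 7].

set planting_density = 1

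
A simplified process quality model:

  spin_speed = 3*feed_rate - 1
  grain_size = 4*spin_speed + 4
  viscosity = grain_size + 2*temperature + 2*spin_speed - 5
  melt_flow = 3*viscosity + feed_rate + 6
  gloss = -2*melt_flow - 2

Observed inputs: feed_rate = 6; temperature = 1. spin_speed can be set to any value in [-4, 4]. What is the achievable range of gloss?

-176 to 112

Intervening on spin_speed fixes its value directly, overriding its dependence on feed_rate.
Substituting into the viscosity equation gives viscosity = 6*spin_speed + 1.
So melt_flow = 18*spin_speed + 15.
So gloss = -36*spin_speed - 32.
Linear in spin_speed, so extremes are at the endpoints: spin_speed = -4 gives gloss = 112; spin_speed = 4 gives gloss = -176.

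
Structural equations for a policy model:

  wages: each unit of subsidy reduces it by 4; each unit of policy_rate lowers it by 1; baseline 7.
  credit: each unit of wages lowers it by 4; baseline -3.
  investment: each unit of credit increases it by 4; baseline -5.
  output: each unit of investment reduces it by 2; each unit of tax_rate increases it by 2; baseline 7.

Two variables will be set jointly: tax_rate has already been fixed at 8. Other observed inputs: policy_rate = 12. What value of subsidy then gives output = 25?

subsidy = -1

With tax_rate held at 8:
Substituting into the wages equation gives wages = -4*subsidy - 5.
credit becomes 16*subsidy + 17.
Substituting into the investment equation gives investment = 64*subsidy + 63.
output becomes -128*subsidy - 103.
Solve -128*subsidy - 103 = 25: subsidy = (25 + 103) / -128 = -1.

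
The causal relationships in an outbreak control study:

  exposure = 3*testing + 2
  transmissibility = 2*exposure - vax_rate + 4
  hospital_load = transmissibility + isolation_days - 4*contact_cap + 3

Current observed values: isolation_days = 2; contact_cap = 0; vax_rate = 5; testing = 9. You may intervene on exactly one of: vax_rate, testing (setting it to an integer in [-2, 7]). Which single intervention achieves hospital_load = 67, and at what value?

set vax_rate = 0

Intervening on vax_rate: with other inputs at their observed values, hospital_load = -vax_rate + 67. Solving for 67 gives vax_rate = 0, within [-2, 7].
Intervening on testing: hospital_load = 6*testing + 8. Reaching 67 requires testing = 59/6, not an integer.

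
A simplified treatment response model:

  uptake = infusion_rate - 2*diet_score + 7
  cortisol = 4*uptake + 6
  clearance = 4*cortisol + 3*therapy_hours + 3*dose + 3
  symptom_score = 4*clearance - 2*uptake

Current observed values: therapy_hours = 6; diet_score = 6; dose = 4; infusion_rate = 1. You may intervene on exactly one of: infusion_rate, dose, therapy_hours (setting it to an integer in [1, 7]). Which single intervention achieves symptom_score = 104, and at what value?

set infusion_rate = 3

Intervening on infusion_rate: with other inputs at their observed values, symptom_score = 62*infusion_rate - 82. Solving for 104 gives infusion_rate = 3, within [1, 7].
Intervening on dose: symptom_score = 12*dose - 68. Reaching 104 requires dose = 43/3, not an integer.
Intervening on therapy_hours: symptom_score = 12*therapy_hours - 92. Reaching 104 requires therapy_hours = 49/3, not an integer.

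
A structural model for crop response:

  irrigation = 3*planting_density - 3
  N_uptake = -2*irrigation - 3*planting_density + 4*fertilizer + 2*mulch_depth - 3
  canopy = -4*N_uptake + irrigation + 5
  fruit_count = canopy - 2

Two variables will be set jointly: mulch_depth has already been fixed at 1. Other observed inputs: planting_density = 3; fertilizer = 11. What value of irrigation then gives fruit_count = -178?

irrigation = -5

With mulch_depth held at 1:
Intervening on irrigation fixes its value directly, overriding its dependence on planting_density.
Substituting into the N_uptake equation gives N_uptake = -2*irrigation + 34.
canopy becomes 9*irrigation - 131.
fruit_count becomes 9*irrigation - 133.
Solve 9*irrigation - 133 = -178: irrigation = (-178 + 133) / 9 = -5.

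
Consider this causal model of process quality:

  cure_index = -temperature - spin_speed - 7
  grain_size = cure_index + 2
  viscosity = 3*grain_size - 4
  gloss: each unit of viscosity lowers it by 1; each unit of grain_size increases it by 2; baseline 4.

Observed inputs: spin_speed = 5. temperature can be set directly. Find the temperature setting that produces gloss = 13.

temperature = -5

Substituting into the cure_index equation gives cure_index = -temperature - 12.
grain_size becomes -temperature - 10.
Substituting into the viscosity equation gives viscosity = -3*temperature - 34.
Substituting into the gloss equation gives gloss = temperature + 18.
Solve temperature + 18 = 13: temperature = (13 - 18) / 1 = -5.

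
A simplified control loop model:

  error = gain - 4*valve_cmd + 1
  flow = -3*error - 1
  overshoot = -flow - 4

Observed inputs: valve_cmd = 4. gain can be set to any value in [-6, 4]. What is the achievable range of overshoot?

-66 to -36

Substituting into the error equation gives error = gain - 15.
flow becomes -3*gain + 44.
Substituting into the overshoot equation gives overshoot = 3*gain - 48.
Linear in gain, so extremes are at the endpoints: gain = -6 gives overshoot = -66; gain = 4 gives overshoot = -36.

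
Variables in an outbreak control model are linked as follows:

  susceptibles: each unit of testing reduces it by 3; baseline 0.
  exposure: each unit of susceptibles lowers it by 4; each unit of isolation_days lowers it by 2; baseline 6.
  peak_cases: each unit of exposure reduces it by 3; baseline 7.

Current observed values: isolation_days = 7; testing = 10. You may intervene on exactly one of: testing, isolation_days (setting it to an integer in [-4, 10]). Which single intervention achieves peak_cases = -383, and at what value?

Intervening on testing: peak_cases = -36*testing + 31. Reaching -383 requires testing = 23/2, not an integer.
Intervening on isolation_days: with other inputs at their observed values, peak_cases = 6*isolation_days - 371. Solving for -383 gives isolation_days = -2, within [-4, 10].

set isolation_days = -2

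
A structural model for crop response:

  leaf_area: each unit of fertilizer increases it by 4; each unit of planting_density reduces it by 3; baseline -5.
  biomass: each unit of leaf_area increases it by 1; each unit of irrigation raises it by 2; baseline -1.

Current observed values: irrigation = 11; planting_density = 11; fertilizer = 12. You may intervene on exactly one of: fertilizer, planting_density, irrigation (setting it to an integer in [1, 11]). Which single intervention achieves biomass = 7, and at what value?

set fertilizer = 6

Intervening on fertilizer: with other inputs at their observed values, biomass = 4*fertilizer - 17. Solving for 7 gives fertilizer = 6, within [1, 11].
Intervening on planting_density: biomass = -3*planting_density + 64. Reaching 7 requires planting_density = 19, outside [1, 11].
Intervening on irrigation: biomass = 2*irrigation + 9. Reaching 7 requires irrigation = -1, outside [1, 11].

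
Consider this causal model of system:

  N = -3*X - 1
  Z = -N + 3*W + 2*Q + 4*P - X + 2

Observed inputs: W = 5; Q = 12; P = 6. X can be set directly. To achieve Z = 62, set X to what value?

X = -2

Substituting into the Z equation gives Z = 2*X + 66.
Solve 2*X + 66 = 62: X = (62 - 66) / 2 = -2.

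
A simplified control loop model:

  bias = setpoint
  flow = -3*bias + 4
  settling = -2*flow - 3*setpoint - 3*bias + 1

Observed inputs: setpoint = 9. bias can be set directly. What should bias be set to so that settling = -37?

Intervening on bias fixes its value directly, overriding its dependence on setpoint.
Substituting into the settling equation gives settling = 3*bias - 34.
Solve 3*bias - 34 = -37: bias = (-37 + 34) / 3 = -1.

bias = -1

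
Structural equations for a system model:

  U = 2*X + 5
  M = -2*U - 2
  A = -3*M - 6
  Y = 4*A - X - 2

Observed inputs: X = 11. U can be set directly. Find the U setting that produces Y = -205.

Intervening on U fixes its value directly, overriding its dependence on X.
Substituting into the A equation gives A = 6*U.
This gives Y = 24*U - 13.
Solve 24*U - 13 = -205: U = (-205 + 13) / 24 = -8.

U = -8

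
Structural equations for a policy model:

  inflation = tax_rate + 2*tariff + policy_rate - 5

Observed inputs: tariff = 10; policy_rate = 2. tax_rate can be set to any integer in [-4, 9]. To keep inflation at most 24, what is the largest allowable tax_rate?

Substituting into the inflation equation gives inflation = tax_rate + 17.
Require tax_rate + 17 ≤ 24, so tax_rate ≤ 7.
The largest integer in [-4, 9] satisfying this is 7.

tax_rate = 7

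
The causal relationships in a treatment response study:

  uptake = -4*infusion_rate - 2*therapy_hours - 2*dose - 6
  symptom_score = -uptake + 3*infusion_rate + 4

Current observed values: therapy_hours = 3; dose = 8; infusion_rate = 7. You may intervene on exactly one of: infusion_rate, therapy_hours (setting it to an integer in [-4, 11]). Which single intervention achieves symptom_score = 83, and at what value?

Intervening on infusion_rate: symptom_score = 7*infusion_rate + 32. Reaching 83 requires infusion_rate = 51/7, not an integer.
Intervening on therapy_hours: with other inputs at their observed values, symptom_score = 2*therapy_hours + 75. Solving for 83 gives therapy_hours = 4, within [-4, 11].

set therapy_hours = 4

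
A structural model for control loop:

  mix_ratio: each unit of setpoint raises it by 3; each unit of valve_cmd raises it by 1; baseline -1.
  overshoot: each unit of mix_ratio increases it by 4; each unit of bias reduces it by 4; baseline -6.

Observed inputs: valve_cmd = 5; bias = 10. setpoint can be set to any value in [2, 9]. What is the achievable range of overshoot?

-6 to 78

Substituting into the mix_ratio equation gives mix_ratio = 3*setpoint + 4.
This gives overshoot = 12*setpoint - 30.
Linear in setpoint, so extremes are at the endpoints: setpoint = 2 gives overshoot = -6; setpoint = 9 gives overshoot = 78.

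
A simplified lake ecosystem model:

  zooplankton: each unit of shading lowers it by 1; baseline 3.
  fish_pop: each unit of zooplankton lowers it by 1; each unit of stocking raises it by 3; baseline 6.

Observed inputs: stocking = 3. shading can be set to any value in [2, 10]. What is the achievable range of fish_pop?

Substituting into the fish_pop equation gives fish_pop = shading + 12.
Linear in shading, so extremes are at the endpoints: shading = 2 gives fish_pop = 14; shading = 10 gives fish_pop = 22.

14 to 22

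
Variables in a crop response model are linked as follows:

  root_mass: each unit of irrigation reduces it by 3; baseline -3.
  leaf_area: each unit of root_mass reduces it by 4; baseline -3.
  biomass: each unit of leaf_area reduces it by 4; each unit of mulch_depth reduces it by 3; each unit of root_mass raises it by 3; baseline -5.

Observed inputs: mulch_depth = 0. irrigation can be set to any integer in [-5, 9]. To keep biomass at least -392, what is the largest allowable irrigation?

Substituting into the leaf_area equation gives leaf_area = 12*irrigation + 9.
Substituting into the biomass equation gives biomass = -57*irrigation - 50.
Require -57*irrigation - 50 ≥ -392, so irrigation ≤ 6.
The largest integer in [-5, 9] satisfying this is 6.

irrigation = 6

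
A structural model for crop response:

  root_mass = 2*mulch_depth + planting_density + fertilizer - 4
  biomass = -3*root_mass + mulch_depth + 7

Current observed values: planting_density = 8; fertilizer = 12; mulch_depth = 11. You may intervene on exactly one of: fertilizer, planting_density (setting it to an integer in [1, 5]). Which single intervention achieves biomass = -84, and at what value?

set planting_density = 4

Intervening on fertilizer: biomass = -3*fertilizer - 60. Reaching -84 requires fertilizer = 8, outside [1, 5].
Intervening on planting_density: with other inputs at their observed values, biomass = -3*planting_density - 72. Solving for -84 gives planting_density = 4, within [1, 5].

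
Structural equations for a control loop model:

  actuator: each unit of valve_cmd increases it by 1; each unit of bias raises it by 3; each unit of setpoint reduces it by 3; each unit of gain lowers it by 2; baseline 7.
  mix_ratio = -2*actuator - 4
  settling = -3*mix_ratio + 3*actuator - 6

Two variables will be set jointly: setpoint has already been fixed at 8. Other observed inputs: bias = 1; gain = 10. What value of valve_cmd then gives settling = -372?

With setpoint held at 8:
Substituting into the actuator equation gives actuator = valve_cmd - 34.
Substituting into the mix_ratio equation gives mix_ratio = -2*valve_cmd + 64.
This gives settling = 9*valve_cmd - 300.
Solve 9*valve_cmd - 300 = -372: valve_cmd = (-372 + 300) / 9 = -8.

valve_cmd = -8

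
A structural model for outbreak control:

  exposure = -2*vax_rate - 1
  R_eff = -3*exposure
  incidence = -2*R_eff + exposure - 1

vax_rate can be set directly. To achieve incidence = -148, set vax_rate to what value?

Substituting into the R_eff equation gives R_eff = 6*vax_rate + 3.
incidence becomes -14*vax_rate - 8.
Solve -14*vax_rate - 8 = -148: vax_rate = (-148 + 8) / -14 = 10.

vax_rate = 10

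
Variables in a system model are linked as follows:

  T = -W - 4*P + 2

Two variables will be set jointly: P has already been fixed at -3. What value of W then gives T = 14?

With P held at -3:
Substituting into the T equation gives T = -W + 14.
Solve -W + 14 = 14: W = (14 - 14) / -1 = 0.

W = 0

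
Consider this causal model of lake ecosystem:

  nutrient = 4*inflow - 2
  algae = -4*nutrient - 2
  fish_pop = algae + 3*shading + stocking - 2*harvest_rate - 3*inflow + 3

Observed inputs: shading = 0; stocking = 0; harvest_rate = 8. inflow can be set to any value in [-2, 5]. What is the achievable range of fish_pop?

-102 to 31

Substituting into the algae equation gives algae = -16*inflow + 6.
This gives fish_pop = -19*inflow - 7.
Linear in inflow, so extremes are at the endpoints: inflow = -2 gives fish_pop = 31; inflow = 5 gives fish_pop = -102.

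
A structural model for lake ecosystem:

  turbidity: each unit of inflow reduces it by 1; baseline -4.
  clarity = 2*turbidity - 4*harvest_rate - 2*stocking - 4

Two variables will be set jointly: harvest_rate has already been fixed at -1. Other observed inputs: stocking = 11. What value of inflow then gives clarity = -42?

inflow = 6

With harvest_rate held at -1:
Substituting into the clarity equation gives clarity = -2*inflow - 30.
Solve -2*inflow - 30 = -42: inflow = (-42 + 30) / -2 = 6.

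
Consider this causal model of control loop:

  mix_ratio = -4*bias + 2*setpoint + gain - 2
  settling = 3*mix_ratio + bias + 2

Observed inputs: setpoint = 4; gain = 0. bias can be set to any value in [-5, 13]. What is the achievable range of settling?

-123 to 75

Substituting into the mix_ratio equation gives mix_ratio = -4*bias + 6.
This gives settling = -11*bias + 20.
Linear in bias, so extremes are at the endpoints: bias = -5 gives settling = 75; bias = 13 gives settling = -123.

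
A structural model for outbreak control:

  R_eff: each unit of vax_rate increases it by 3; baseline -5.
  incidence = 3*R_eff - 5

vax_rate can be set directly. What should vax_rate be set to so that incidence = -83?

vax_rate = -7

Substituting into the incidence equation gives incidence = 9*vax_rate - 20.
Solve 9*vax_rate - 20 = -83: vax_rate = (-83 + 20) / 9 = -7.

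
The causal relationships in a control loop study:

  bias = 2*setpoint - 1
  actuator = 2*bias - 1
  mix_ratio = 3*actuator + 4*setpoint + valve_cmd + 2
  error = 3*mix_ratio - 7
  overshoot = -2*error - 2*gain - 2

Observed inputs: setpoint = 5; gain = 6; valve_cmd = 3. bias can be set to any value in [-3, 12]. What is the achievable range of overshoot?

-564 to -24

Intervening on bias fixes its value directly, overriding its dependence on setpoint.
Substituting into the mix_ratio equation gives mix_ratio = 6*bias + 22.
This gives error = 18*bias + 59.
Substituting into the overshoot equation gives overshoot = -36*bias - 132.
Linear in bias, so extremes are at the endpoints: bias = -3 gives overshoot = -24; bias = 12 gives overshoot = -564.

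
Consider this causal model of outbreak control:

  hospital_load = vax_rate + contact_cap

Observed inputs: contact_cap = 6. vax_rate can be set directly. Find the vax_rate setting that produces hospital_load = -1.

Substituting into the hospital_load equation gives hospital_load = vax_rate + 6.
Solve vax_rate + 6 = -1: vax_rate = (-1 - 6) / 1 = -7.

vax_rate = -7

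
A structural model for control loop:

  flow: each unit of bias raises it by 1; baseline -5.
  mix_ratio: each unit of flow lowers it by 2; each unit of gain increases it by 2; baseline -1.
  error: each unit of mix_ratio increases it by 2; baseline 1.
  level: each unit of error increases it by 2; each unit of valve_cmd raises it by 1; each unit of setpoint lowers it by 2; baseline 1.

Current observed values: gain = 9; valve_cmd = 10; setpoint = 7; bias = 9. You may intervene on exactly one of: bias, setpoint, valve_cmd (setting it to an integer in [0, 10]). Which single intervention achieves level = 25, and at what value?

Intervening on bias: level = -8*bias + 107. Reaching 25 requires bias = 41/4, not an integer.
Intervening on setpoint: level = -2*setpoint + 49. Reaching 25 requires setpoint = 12, outside [0, 10].
Intervening on valve_cmd: with other inputs at their observed values, level = valve_cmd + 25. Solving for 25 gives valve_cmd = 0, within [0, 10].

set valve_cmd = 0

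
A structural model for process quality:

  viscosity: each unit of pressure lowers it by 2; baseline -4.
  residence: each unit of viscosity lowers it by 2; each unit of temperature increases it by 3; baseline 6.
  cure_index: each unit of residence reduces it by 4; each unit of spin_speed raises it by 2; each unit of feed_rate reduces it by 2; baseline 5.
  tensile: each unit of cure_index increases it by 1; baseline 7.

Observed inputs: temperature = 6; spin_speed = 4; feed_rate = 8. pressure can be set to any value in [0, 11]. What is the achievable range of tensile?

-300 to -124

Substituting into the residence equation gives residence = 4*pressure + 32.
cure_index becomes -16*pressure - 131.
This gives tensile = -16*pressure - 124.
Linear in pressure, so extremes are at the endpoints: pressure = 0 gives tensile = -124; pressure = 11 gives tensile = -300.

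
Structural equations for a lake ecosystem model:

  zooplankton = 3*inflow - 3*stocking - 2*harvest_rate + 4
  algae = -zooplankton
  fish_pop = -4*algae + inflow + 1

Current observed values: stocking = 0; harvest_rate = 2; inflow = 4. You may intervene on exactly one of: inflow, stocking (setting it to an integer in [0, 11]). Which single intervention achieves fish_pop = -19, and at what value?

set stocking = 6

Intervening on inflow: fish_pop = 13*inflow + 1. Reaching -19 requires inflow = -20/13, not an integer.
Intervening on stocking: with other inputs at their observed values, fish_pop = -12*stocking + 53. Solving for -19 gives stocking = 6, within [0, 11].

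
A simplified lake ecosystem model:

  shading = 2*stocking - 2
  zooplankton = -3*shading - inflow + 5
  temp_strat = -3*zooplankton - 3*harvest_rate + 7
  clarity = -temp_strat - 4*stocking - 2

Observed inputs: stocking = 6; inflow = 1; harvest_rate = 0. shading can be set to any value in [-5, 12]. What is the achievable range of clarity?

-129 to 24

Intervening on shading fixes its value directly, overriding its dependence on stocking.
Substituting into the zooplankton equation gives zooplankton = -3*shading + 4.
So temp_strat = 9*shading - 5.
Substituting into the clarity equation gives clarity = -9*shading - 21.
Linear in shading, so extremes are at the endpoints: shading = -5 gives clarity = 24; shading = 12 gives clarity = -129.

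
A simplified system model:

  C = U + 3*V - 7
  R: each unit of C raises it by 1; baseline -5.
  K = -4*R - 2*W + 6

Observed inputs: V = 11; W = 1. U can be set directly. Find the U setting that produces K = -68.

U = -3

Substituting into the C equation gives C = U + 26.
So R = U + 21.
This gives K = -4*U - 80.
Solve -4*U - 80 = -68: U = (-68 + 80) / -4 = -3.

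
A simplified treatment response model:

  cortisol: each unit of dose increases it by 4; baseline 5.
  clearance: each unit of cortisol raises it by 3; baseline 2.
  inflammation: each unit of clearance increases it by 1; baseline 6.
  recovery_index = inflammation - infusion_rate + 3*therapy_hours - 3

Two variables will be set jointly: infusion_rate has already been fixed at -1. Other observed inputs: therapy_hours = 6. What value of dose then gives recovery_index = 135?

dose = 8

With infusion_rate held at -1:
Substituting into the clearance equation gives clearance = 12*dose + 17.
This gives inflammation = 12*dose + 23.
This gives recovery_index = 12*dose + 39.
Solve 12*dose + 39 = 135: dose = (135 - 39) / 12 = 8.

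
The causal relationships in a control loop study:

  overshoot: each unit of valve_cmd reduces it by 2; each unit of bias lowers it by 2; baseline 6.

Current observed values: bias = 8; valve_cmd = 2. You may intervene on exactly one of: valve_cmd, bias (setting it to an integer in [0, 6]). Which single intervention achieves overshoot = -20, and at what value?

Intervening on valve_cmd: with other inputs at their observed values, overshoot = -2*valve_cmd - 10. Solving for -20 gives valve_cmd = 5, within [0, 6].
Intervening on bias: overshoot = -2*bias + 2. Reaching -20 requires bias = 11, outside [0, 6].

set valve_cmd = 5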